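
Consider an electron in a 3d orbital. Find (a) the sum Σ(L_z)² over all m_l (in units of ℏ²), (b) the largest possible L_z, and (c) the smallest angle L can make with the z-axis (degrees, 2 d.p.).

For 3d, l = 2.
Σ m_l² = 10, so Σ(L_z)² = 10 ℏ².
L_z,max = lℏ = 2ℏ.
cos θ_min = 2/√6, so θ_min ≈ 35.26°.

Σ(L_z)² = 10 ℏ²; L_z,max = 2ℏ; θ_min ≈ 35.26°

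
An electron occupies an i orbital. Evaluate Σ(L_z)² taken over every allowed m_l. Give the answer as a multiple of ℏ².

Σ(L_z)² = 182 ℏ²

The letter i corresponds to l = 6.
m_l ∈ {-6, -5, -4, -3, -2, -1, 0, 1, 2, 3, 4, 5, 6}.
Σ m_l² = l(l+1)(2l+1)/3 = 6·7·13/3 = 182.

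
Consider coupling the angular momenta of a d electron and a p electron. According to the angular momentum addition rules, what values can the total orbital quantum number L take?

L runs from |2 − 1| = 1 to 2 + 1 = 3.
Allowed values: L = 1, 2, 3.

L = 1, 2, 3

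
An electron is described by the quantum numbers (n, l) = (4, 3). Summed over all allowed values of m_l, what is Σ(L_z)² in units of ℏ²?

The allowed m_l values are -3, -2, -1, 0, 1, 2, 3.
Σ m_l² = l(l+1)(2l+1)/3 = 3·4·7/3 = 28.

Σ(L_z)² = 28 ℏ²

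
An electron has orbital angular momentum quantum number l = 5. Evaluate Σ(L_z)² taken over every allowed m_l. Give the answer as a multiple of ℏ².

The allowed m_l values are -5, -4, -3, -2, -1, 0, 1, 2, 3, 4, 5.
Summing m² from −5 to 5: Σ m_l² = 110.

Σ(L_z)² = 110 ℏ²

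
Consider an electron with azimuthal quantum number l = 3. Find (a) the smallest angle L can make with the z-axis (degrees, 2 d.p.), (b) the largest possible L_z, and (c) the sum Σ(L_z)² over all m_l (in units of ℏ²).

θ_min ≈ 30.00°; L_z,max = 3ℏ; Σ(L_z)² = 28 ℏ²

cos θ_min = 3/√12, so θ_min ≈ 30.00°.
L_z,max = lℏ = 3ℏ.
Σ m_l² = 28, so Σ(L_z)² = 28 ℏ².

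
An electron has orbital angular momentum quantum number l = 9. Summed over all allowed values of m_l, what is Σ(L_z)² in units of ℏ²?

The allowed m_l values are -9, -8, -7, -6, -5, -4, -3, -2, -1, 0, 1, 2, 3, 4, 5, 6, 7, 8, 9.
Σ m_l² = l(l+1)(2l+1)/3 = 9·10·19/3 = 570.

Σ(L_z)² = 570 ℏ²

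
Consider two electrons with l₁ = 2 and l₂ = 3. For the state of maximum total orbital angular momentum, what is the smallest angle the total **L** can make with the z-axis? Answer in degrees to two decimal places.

L runs from |2 − 3| = 1 to 2 + 3 = 5.
So L can be 1, 2, 3, 4, 5.
The maximum is L = 5, with |L_tot| = ℏ√(5·6) = √30 ℏ.
The minimum angle with z is arccos(5/√30) ≈ 24.09°.

θ_min ≈ 24.09°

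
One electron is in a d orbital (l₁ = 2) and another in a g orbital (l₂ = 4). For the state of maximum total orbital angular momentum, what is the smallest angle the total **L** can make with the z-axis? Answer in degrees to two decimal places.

L runs from |2 − 4| = 2 to 2 + 4 = 6.
So L can be 2, 3, 4, 5, 6.
The maximum is L = 6, with |L_tot| = ℏ√(6·7) = √42 ℏ.
The minimum angle with z is arccos(6/√42) ≈ 22.21°.

θ_min ≈ 22.21°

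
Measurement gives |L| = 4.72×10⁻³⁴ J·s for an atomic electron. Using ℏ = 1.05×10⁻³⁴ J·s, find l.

l = 4

Dividing by ℏ: |L|/ℏ ≈ 4.495.
l(l+1) ≈ 4.495² ≈ 20.21, so l = 4.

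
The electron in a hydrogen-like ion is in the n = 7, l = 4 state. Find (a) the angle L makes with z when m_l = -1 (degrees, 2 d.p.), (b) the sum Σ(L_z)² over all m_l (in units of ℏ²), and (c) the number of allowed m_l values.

For m_l = -1: cos θ = -1/√20, θ ≈ 102.92°.
Σ m_l² = 60, so Σ(L_z)² = 60 ℏ².
There are 2l+1 = 9 values of m_l.

θ(m_l=-1) ≈ 102.92°; Σ(L_z)² = 60 ℏ²; 9 values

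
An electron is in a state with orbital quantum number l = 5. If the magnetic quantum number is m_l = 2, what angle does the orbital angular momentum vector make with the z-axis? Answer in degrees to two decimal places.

|L| = ℏ√(l(l+1)) = √30 ℏ.
L_z = m_l ℏ = 2ℏ.
cos θ = L_z/|L| = 2/√30, so θ ≈ 68.58°.

θ ≈ 68.58°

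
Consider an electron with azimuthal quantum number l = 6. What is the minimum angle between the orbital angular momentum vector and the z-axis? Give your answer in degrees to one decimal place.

|L| = √(l(l+1)) ℏ = √42 ℏ.
The smallest angle corresponds to the largest L_z, i.e. m_l = l = 6, giving L_z = 6ℏ.
cos θ_min = 6/√42, so θ_min ≈ 22.2°.

θ_min ≈ 22.2°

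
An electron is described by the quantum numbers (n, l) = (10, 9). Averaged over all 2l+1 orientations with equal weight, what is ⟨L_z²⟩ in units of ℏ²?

⟨L_z²⟩ = 30 ℏ²

The allowed m_l values are -9, -8, -7, -6, -5, -4, -3, -2, -1, 0, 1, 2, 3, 4, 5, 6, 7, 8, 9.
⟨L_z²⟩ = ℏ²·l(l+1)/3 = 30ℏ².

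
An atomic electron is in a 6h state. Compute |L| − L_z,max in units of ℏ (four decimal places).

For 6h, l = 5.
|L| = √30 ℏ ≈ 5.4772ℏ, while L_z,max = lℏ = 5ℏ.
The difference is (√30 − 5)ℏ ≈ 0.4772ℏ.

|L| − L_z,max ≈ 0.4772ℏ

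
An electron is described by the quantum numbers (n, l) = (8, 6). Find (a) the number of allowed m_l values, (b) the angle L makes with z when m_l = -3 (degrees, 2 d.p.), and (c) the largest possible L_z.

There are 2l+1 = 13 values of m_l.
For m_l = -3: cos θ = -3/√42, θ ≈ 117.58°.
L_z,max = lℏ = 6ℏ.

13 values; θ(m_l=-3) ≈ 117.58°; L_z,max = 6ℏ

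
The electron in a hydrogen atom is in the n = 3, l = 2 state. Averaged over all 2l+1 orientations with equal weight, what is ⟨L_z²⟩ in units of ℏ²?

⟨L_z²⟩ = 2 ℏ²

m_l ∈ {-2, -1, 0, 1, 2}.
Average of L_z² over 5 states: 10/5 ℏ² = 2 ℏ².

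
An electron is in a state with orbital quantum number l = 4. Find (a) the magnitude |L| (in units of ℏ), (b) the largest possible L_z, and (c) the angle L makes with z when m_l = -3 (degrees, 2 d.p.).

|L| = 2√5 ℏ ≈ 4.472ℏ; L_z,max = 4ℏ; θ(m_l=-3) ≈ 132.13°

|L| = ℏ√(4·5) = 2√5 ℏ ≈ 4.472ℏ.
L_z,max = lℏ = 4ℏ.
For m_l = -3: cos θ = -3/√20, θ ≈ 132.13°.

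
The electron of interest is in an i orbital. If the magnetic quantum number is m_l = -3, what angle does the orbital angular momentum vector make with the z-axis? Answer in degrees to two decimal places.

θ ≈ 117.58°

The letter i corresponds to l = 6.
|L| = √(l(l+1)) ℏ = √42 ℏ.
L_z = m_l ℏ = −3ℏ.
cos θ = L_z/|L| = -3/√42, so θ ≈ 117.58°.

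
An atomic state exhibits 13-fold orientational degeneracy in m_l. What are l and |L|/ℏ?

l = 6, |L| = √42 ℏ ≈ 6.481ℏ

Since there are 2l+1 = 13 values of m_l, l = 6.
|L| = ℏ√(l(l+1)) = ℏ√(6·7) = √42 ℏ.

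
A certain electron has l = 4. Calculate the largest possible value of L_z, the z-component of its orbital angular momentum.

L_z,max = 4ℏ

L_z = m_l ℏ with m_l ∈ {−4, …, 4}; the maximum is m_l = 4.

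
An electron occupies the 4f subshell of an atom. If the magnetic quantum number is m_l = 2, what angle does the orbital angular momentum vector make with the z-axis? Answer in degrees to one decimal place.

The 4f subshell has l = 3.
|L|² = l(l+1)ℏ² = 12ℏ², so |L| = 2√3 ℏ.
L_z = m_l ℏ = 2ℏ.
cos θ = L_z/|L| = 2/√12, so θ ≈ 54.7°.

θ ≈ 54.7°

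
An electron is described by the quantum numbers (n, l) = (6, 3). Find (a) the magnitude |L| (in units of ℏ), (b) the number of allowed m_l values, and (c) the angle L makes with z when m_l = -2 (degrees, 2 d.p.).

|L| = 2√3 ℏ ≈ 3.464ℏ; 7 values; θ(m_l=-2) ≈ 125.26°

|L| = ℏ√(3·4) = 2√3 ℏ ≈ 3.464ℏ.
There are 2l+1 = 7 values of m_l.
For m_l = -2: cos θ = -2/√12, θ ≈ 125.26°.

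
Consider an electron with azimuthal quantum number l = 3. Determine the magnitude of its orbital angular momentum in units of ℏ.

|L| = ℏ√(l(l+1)) = ℏ√(3·4) = 2√3 ℏ

|L| = 2√3 ℏ ≈ 3.464ℏ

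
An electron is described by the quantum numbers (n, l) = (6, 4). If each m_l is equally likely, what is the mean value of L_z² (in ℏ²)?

⟨L_z²⟩ = 6.667 ℏ²

The allowed m_l values are -4, -3, -2, -1, 0, 1, 2, 3, 4.
⟨L_z²⟩ = ℏ²·(Σ m_l²)/(2l+1) = ℏ²·60/9 = 6.667ℏ².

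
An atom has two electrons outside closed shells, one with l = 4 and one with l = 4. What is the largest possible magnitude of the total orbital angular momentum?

L runs from |4 − 4| = 0 to 4 + 4 = 8.
L ∈ {0, 1, 2, 3, 4, 5, 6, 7, 8}.
The largest magnitude corresponds to L = 8: |L_tot| = ℏ√(8·9) = 6√2 ℏ.

|L_tot|_max = 6√2 ℏ ≈ 8.485ℏ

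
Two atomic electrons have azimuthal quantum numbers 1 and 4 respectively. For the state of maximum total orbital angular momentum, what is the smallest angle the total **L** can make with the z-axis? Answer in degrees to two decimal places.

θ_min ≈ 24.09°

By the triangle rule, |l₁ − l₂| ≤ L ≤ l₁ + l₂.
So L can be 3, 4, 5.
The maximum is L = 5, with |L_tot| = ℏ√(5·6) = √30 ℏ.
The minimum angle with z is arccos(5/√30) ≈ 24.09°.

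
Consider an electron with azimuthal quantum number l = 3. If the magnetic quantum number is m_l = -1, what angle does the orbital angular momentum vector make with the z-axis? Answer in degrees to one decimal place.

|L| = ℏ√(l(l+1)) = 2√3 ℏ.
L_z = m_l ℏ = −1ℏ.
cos θ = L_z/|L| = -1/√12, so θ ≈ 106.8°.

θ ≈ 106.8°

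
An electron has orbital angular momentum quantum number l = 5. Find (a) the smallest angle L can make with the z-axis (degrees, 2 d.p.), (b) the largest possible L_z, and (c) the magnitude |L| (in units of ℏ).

θ_min ≈ 24.09°; L_z,max = 5ℏ; |L| = √30 ℏ ≈ 5.477ℏ

cos θ_min = 5/√30, so θ_min ≈ 24.09°.
L_z,max = lℏ = 5ℏ.
|L| = ℏ√(5·6) = √30 ℏ ≈ 5.477ℏ.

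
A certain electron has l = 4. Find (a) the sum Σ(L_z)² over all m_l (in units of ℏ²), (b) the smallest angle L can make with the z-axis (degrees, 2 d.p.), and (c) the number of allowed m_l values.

Σ(L_z)² = 60 ℏ²; θ_min ≈ 26.57°; 9 values

Σ m_l² = 60, so Σ(L_z)² = 60 ℏ².
cos θ_min = 4/√20, so θ_min ≈ 26.57°.
There are 2l+1 = 9 values of m_l.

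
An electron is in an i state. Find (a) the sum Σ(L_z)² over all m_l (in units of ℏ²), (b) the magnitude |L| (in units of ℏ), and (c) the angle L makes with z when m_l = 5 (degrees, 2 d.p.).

An i state has l = 6.
Σ m_l² = 182, so Σ(L_z)² = 182 ℏ².
|L| = ℏ√(6·7) = √42 ℏ ≈ 6.481ℏ.
For m_l = 5: cos θ = 5/√42, θ ≈ 39.51°.

Σ(L_z)² = 182 ℏ²; |L| = √42 ℏ ≈ 6.481ℏ; θ(m_l=5) ≈ 39.51°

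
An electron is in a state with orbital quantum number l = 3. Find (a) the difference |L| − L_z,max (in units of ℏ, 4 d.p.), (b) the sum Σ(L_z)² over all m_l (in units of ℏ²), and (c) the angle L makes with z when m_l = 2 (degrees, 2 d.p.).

|L| − L_z,max = (2√3 − 3)ℏ ≈ 0.4641ℏ.
Σ m_l² = 28, so Σ(L_z)² = 28 ℏ².
For m_l = 2: cos θ = 2/√12, θ ≈ 54.74°.

|L|−L_z,max ≈ 0.4641ℏ; Σ(L_z)² = 28 ℏ²; θ(m_l=2) ≈ 54.74°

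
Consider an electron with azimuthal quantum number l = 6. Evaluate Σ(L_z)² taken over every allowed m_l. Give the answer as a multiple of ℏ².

Σ(L_z)² = 182 ℏ²

m_l runs from −6 to 6, i.e. {-6, -5, -4, -3, -2, -1, 0, 1, 2, 3, 4, 5, 6}.
Summing m² from −6 to 6: Σ m_l² = 182.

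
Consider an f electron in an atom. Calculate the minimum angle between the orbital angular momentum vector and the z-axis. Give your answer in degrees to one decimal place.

For an f orbital, l = 3.
|L| = ℏ√(l(l+1)) = 2√3 ℏ.
The smallest angle corresponds to the largest L_z, i.e. m_l = l = 3, giving L_z = 3ℏ.
cos θ_min = 3/√12, so θ_min ≈ 30.0°.

θ_min ≈ 30.0°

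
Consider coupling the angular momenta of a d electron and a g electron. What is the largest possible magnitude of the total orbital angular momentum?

|L_tot|_max = √42 ℏ ≈ 6.481ℏ

By the triangle rule, |l₁ − l₂| ≤ L ≤ l₁ + l₂.
L ∈ {2, 3, 4, 5, 6}.
The largest magnitude corresponds to L = 6: |L_tot| = ℏ√(6·7) = √42 ℏ.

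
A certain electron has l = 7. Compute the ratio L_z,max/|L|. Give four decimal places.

|L| = 2√14 ℏ ≈ 7.4833ℏ, while L_z,max = lℏ = 7ℏ.
L_z,max/|L| = 7/√56 = 0.9354.

L_z,max/|L| = 0.9354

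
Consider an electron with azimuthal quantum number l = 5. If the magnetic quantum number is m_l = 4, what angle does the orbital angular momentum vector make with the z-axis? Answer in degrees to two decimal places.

|L|² = l(l+1)ℏ² = 30ℏ², so |L| = √30 ℏ.
L_z = m_l ℏ = 4ℏ.
cos θ = L_z/|L| = 4/√30, so θ ≈ 43.09°.

θ ≈ 43.09°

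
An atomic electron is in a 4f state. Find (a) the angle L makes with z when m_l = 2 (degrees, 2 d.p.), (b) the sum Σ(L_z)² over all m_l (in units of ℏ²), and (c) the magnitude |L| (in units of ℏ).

θ(m_l=2) ≈ 54.74°; Σ(L_z)² = 28 ℏ²; |L| = 2√3 ℏ ≈ 3.464ℏ

4f means n = 4, l = 3.
For m_l = 2: cos θ = 2/√12, θ ≈ 54.74°.
Σ m_l² = 28, so Σ(L_z)² = 28 ℏ².
|L| = ℏ√(3·4) = 2√3 ℏ ≈ 3.464ℏ.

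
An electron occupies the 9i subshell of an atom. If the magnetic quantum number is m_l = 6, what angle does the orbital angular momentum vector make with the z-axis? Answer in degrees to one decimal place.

θ ≈ 22.2°

The 9i subshell has l = 6.
|L| = ℏ√(l(l+1)) = √42 ℏ.
L_z = m_l ℏ = 6ℏ.
cos θ = L_z/|L| = 6/√42, so θ ≈ 22.2°.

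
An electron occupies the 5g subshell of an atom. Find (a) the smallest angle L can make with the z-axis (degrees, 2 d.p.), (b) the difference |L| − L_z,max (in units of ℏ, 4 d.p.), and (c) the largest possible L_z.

θ_min ≈ 26.57°; |L|−L_z,max ≈ 0.4721ℏ; L_z,max = 4ℏ

5g means n = 5, l = 4.
cos θ_min = 4/√20, so θ_min ≈ 26.57°.
|L| − L_z,max = (2√5 − 4)ℏ ≈ 0.4721ℏ.
L_z,max = lℏ = 4ℏ.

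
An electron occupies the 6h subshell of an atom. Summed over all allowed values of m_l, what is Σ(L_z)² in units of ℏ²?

For 6h, l = 5.
m_l runs from −5 to 5, i.e. {-5, -4, -3, -2, -1, 0, 1, 2, 3, 4, 5}.
Summing m² from −5 to 5: Σ m_l² = 110.

Σ(L_z)² = 110 ℏ²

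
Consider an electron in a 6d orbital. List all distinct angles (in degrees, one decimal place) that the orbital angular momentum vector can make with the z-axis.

θ ∈ {35.3°, 65.9°, 90.0°, 114.1°, 144.7°}

For 6d, l = 2.
|L| = ℏ√(l(l+1)) = √6 ℏ.
cos θ = m_l/√6 for each m_l ∈ {-2, -1, 0, 1, 2}.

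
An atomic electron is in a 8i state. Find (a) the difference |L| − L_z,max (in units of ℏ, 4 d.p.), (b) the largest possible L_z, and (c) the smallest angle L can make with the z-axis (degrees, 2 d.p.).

The 8i subshell has l = 6.
|L| − L_z,max = (√42 − 6)ℏ ≈ 0.4807ℏ.
L_z,max = lℏ = 6ℏ.
cos θ_min = 6/√42, so θ_min ≈ 22.21°.

|L|−L_z,max ≈ 0.4807ℏ; L_z,max = 6ℏ; θ_min ≈ 22.21°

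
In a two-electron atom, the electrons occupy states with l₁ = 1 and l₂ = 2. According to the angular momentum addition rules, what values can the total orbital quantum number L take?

Angular momentum addition gives L = |l₁ − l₂|, …, l₁ + l₂.
L ∈ {1, 2, 3}.

L = 1, 2, 3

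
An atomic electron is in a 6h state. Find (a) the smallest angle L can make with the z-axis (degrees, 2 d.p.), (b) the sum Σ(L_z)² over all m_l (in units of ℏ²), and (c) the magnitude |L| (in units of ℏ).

θ_min ≈ 24.09°; Σ(L_z)² = 110 ℏ²; |L| = √30 ℏ ≈ 5.477ℏ

6h means n = 6, l = 5.
cos θ_min = 5/√30, so θ_min ≈ 24.09°.
Σ m_l² = 110, so Σ(L_z)² = 110 ℏ².
|L| = ℏ√(5·6) = √30 ℏ ≈ 5.477ℏ.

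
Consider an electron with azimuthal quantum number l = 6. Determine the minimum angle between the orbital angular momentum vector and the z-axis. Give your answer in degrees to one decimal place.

|L| = ℏ√(l(l+1)) = √42 ℏ.
The smallest angle corresponds to the largest L_z, i.e. m_l = l = 6, giving L_z = 6ℏ.
cos θ_min = 6/√42, so θ_min ≈ 22.2°.

θ_min ≈ 22.2°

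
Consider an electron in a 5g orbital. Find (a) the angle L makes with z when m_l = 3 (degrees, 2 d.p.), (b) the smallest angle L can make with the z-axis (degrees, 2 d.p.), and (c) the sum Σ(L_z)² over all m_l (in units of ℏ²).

For 5g, l = 4.
For m_l = 3: cos θ = 3/√20, θ ≈ 47.87°.
cos θ_min = 4/√20, so θ_min ≈ 26.57°.
Σ m_l² = 60, so Σ(L_z)² = 60 ℏ².

θ(m_l=3) ≈ 47.87°; θ_min ≈ 26.57°; Σ(L_z)² = 60 ℏ²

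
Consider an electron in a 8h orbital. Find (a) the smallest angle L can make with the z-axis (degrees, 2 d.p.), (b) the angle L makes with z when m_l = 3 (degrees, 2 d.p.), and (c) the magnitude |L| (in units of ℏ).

θ_min ≈ 24.09°; θ(m_l=3) ≈ 56.79°; |L| = √30 ℏ ≈ 5.477ℏ

The 8h subshell has l = 5.
cos θ_min = 5/√30, so θ_min ≈ 24.09°.
For m_l = 3: cos θ = 3/√30, θ ≈ 56.79°.
|L| = ℏ√(5·6) = √30 ℏ ≈ 5.477ℏ.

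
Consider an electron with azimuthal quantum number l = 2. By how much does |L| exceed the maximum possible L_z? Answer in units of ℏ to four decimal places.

|L| − L_z,max ≈ 0.4495ℏ

|L| = √6 ℏ ≈ 2.4495ℏ, while L_z,max = lℏ = 2ℏ.
The difference is (√6 − 2)ℏ ≈ 0.4495ℏ.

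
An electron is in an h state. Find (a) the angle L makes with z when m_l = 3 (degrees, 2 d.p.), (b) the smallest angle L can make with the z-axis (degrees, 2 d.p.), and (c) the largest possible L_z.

The letter h corresponds to l = 5.
For m_l = 3: cos θ = 3/√30, θ ≈ 56.79°.
cos θ_min = 5/√30, so θ_min ≈ 24.09°.
L_z,max = lℏ = 5ℏ.

θ(m_l=3) ≈ 56.79°; θ_min ≈ 24.09°; L_z,max = 5ℏ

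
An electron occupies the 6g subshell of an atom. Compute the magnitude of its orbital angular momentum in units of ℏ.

|L| = 2√5 ℏ ≈ 4.472ℏ

The 6g subshell has l = 4.
|L| = ℏ√(l(l+1)) = ℏ√(4·5) = 2√5 ℏ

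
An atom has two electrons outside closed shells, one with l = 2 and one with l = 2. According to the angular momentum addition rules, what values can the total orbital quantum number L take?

The total orbital quantum number L ranges from |l₁ − l₂| to l₁ + l₂ in integer steps.
Allowed values: L = 0, 1, 2, 3, 4.

L = 0, 1, 2, 3, 4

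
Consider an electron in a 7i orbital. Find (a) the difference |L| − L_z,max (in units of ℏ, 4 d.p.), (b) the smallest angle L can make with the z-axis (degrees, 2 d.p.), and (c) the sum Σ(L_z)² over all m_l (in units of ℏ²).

|L|−L_z,max ≈ 0.4807ℏ; θ_min ≈ 22.21°; Σ(L_z)² = 182 ℏ²

7i means n = 7, l = 6.
|L| − L_z,max = (√42 − 6)ℏ ≈ 0.4807ℏ.
cos θ_min = 6/√42, so θ_min ≈ 22.21°.
Σ m_l² = 182, so Σ(L_z)² = 182 ℏ².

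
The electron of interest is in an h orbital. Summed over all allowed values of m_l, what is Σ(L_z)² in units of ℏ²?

Σ(L_z)² = 110 ℏ²

The letter h corresponds to l = 5.
The allowed m_l values are -5, -4, -3, -2, -1, 0, 1, 2, 3, 4, 5.
Σ m_l² = l(l+1)(2l+1)/3 = 5·6·11/3 = 110.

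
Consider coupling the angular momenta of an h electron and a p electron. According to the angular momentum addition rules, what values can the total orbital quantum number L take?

L = 4, 5, 6

The total orbital quantum number L ranges from |l₁ − l₂| to l₁ + l₂ in integer steps.
Allowed values: L = 4, 5, 6.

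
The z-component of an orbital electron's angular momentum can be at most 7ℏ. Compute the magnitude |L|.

L_z,max = lℏ, so l = 7.
|L| = √(l(l+1)) ℏ = 2√14 ℏ.

|L| = 2√14 ℏ ≈ 7.483ℏ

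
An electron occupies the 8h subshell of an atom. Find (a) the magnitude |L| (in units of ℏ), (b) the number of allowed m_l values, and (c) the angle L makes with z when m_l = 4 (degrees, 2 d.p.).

|L| = √30 ℏ ≈ 5.477ℏ; 11 values; θ(m_l=4) ≈ 43.09°

For 8h, l = 5.
|L| = ℏ√(5·6) = √30 ℏ ≈ 5.477ℏ.
There are 2l+1 = 11 values of m_l.
For m_l = 4: cos θ = 4/√30, θ ≈ 43.09°.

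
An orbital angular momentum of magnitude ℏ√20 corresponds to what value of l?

(|L|/ℏ)² = l(l+1) = 20.
The positive root is l = 4.

l = 4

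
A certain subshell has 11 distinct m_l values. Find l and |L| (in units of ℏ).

l = 5, |L| = √30 ℏ ≈ 5.477ℏ

2l + 1 = 11 ⇒ l = 5.
Then |L| = √(l(l+1)) ℏ = √30 ℏ.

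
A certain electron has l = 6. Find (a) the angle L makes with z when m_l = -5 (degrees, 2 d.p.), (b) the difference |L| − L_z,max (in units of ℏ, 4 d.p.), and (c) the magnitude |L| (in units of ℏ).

For m_l = -5: cos θ = -5/√42, θ ≈ 140.49°.
|L| − L_z,max = (√42 − 6)ℏ ≈ 0.4807ℏ.
|L| = ℏ√(6·7) = √42 ℏ ≈ 6.481ℏ.

θ(m_l=-5) ≈ 140.49°; |L|−L_z,max ≈ 0.4807ℏ; |L| = √42 ℏ ≈ 6.481ℏ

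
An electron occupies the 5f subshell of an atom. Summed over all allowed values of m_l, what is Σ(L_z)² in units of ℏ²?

5f means n = 5, l = 3.
m_l runs from −3 to 3, i.e. {-3, -2, -1, 0, 1, 2, 3}.
Summing m² from −3 to 3: Σ m_l² = 28.

Σ(L_z)² = 28 ℏ²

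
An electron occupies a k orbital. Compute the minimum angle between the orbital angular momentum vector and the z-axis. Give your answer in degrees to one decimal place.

θ_min ≈ 20.7°

K corresponds to l = 7.
|L| = √(l(l+1)) ℏ = 2√14 ℏ.
The smallest angle corresponds to the largest L_z, i.e. m_l = l = 7, giving L_z = 7ℏ.
cos θ_min = 7/√56, so θ_min ≈ 20.7°.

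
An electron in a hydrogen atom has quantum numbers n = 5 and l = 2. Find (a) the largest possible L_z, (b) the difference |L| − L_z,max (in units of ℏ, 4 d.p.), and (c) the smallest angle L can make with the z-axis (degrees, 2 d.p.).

L_z,max = 2ℏ; |L|−L_z,max ≈ 0.4495ℏ; θ_min ≈ 35.26°

L_z,max = lℏ = 2ℏ.
|L| − L_z,max = (√6 − 2)ℏ ≈ 0.4495ℏ.
cos θ_min = 2/√6, so θ_min ≈ 35.26°.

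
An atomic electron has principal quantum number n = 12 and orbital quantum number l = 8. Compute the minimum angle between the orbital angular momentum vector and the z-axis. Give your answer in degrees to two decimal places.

θ_min ≈ 19.47°

|L| = ℏ√(l(l+1)) = 6√2 ℏ.
The smallest angle corresponds to the largest L_z, i.e. m_l = l = 8, giving L_z = 8ℏ.
cos θ_min = 8/√72, so θ_min ≈ 19.47°.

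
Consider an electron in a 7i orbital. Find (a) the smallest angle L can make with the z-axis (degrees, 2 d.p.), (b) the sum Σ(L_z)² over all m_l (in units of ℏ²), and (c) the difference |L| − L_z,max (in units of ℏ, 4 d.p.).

The 7i subshell has l = 6.
cos θ_min = 6/√42, so θ_min ≈ 22.21°.
Σ m_l² = 182, so Σ(L_z)² = 182 ℏ².
|L| − L_z,max = (√42 − 6)ℏ ≈ 0.4807ℏ.

θ_min ≈ 22.21°; Σ(L_z)² = 182 ℏ²; |L|−L_z,max ≈ 0.4807ℏ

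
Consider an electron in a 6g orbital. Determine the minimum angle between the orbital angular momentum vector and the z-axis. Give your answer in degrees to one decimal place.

θ_min ≈ 26.6°

6g means n = 6, l = 4.
|L| = ℏ√(l(l+1)) = 2√5 ℏ.
The smallest angle corresponds to the largest L_z, i.e. m_l = l = 4, giving L_z = 4ℏ.
cos θ_min = 4/√20, so θ_min ≈ 26.6°.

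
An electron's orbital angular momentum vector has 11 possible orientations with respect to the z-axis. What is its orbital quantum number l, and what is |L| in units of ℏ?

2l + 1 = 11 ⇒ l = 5.
|L| = ℏ√(l(l+1)) = ℏ√(5·6) = √30 ℏ.

l = 5, |L| = √30 ℏ ≈ 5.477ℏ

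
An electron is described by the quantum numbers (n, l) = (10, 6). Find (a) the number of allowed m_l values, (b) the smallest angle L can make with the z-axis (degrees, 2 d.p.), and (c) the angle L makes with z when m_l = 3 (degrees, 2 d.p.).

13 values; θ_min ≈ 22.21°; θ(m_l=3) ≈ 62.42°

There are 2l+1 = 13 values of m_l.
cos θ_min = 6/√42, so θ_min ≈ 22.21°.
For m_l = 3: cos θ = 3/√42, θ ≈ 62.42°.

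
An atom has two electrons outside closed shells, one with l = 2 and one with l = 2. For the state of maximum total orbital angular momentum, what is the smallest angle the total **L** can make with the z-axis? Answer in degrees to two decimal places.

By the triangle rule, |l₁ − l₂| ≤ L ≤ l₁ + l₂.
Allowed values: L = 0, 1, 2, 3, 4.
The maximum is L = 4, with |L_tot| = ℏ√(4·5) = 2√5 ℏ.
The minimum angle with z is arccos(4/√20) ≈ 26.57°.

θ_min ≈ 26.57°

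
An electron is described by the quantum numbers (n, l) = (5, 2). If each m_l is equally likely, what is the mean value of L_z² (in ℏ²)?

⟨L_z²⟩ = 2 ℏ²

The allowed m_l values are -2, -1, 0, 1, 2.
Average of L_z² over 5 states: 10/5 ℏ² = 2 ℏ².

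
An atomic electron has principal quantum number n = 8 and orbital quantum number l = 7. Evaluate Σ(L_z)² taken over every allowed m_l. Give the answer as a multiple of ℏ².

m_l ∈ {-7, -6, -5, -4, -3, -2, -1, 0, 1, 2, 3, 4, 5, 6, 7}.
Σ m_l² = 2·(1 + 4 + 9 + 16 + 25 + 36 + 49) = 280.

Σ(L_z)² = 280 ℏ²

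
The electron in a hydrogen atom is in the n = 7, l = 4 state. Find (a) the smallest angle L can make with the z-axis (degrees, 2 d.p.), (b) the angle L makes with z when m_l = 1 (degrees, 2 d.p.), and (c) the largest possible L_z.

cos θ_min = 4/√20, so θ_min ≈ 26.57°.
For m_l = 1: cos θ = 1/√20, θ ≈ 77.08°.
L_z,max = lℏ = 4ℏ.

θ_min ≈ 26.57°; θ(m_l=1) ≈ 77.08°; L_z,max = 4ℏ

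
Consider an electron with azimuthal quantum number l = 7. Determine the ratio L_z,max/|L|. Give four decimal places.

|L| = 2√14 ℏ ≈ 7.4833ℏ, while L_z,max = lℏ = 7ℏ.
L_z,max/|L| = 7/√56 = 0.9354.

L_z,max/|L| = 0.9354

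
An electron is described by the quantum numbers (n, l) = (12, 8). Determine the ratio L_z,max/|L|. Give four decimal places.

|L| = 6√2 ℏ ≈ 8.4853ℏ, while L_z,max = lℏ = 8ℏ.
L_z,max/|L| = 8/√72 = 0.9428.

L_z,max/|L| = 0.9428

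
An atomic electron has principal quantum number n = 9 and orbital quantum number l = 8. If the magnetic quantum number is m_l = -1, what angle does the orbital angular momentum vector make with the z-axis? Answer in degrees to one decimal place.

θ ≈ 96.8°

|L| = √(l(l+1)) ℏ = 6√2 ℏ.
L_z = m_l ℏ = −1ℏ.
cos θ = L_z/|L| = -1/√72, so θ ≈ 96.8°.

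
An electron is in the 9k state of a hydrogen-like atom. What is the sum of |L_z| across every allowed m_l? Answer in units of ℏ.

9k means n = 9, l = 7.
m_l ∈ {-7, -6, -5, -4, -3, -2, -1, 0, 1, 2, 3, 4, 5, 6, 7}.
Σ|m_l| = l(l+1) = 56.

Σ|L_z| = 56 ℏ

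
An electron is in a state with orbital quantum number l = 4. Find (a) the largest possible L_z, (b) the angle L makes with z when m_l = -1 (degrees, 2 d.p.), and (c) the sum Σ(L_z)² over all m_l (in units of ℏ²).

L_z,max = lℏ = 4ℏ.
For m_l = -1: cos θ = -1/√20, θ ≈ 102.92°.
Σ m_l² = 60, so Σ(L_z)² = 60 ℏ².

L_z,max = 4ℏ; θ(m_l=-1) ≈ 102.92°; Σ(L_z)² = 60 ℏ²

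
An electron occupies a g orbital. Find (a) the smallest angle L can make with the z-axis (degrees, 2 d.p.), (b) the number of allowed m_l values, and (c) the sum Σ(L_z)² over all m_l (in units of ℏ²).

A g state has l = 4.
cos θ_min = 4/√20, so θ_min ≈ 26.57°.
There are 2l+1 = 9 values of m_l.
Σ m_l² = 60, so Σ(L_z)² = 60 ℏ².

θ_min ≈ 26.57°; 9 values; Σ(L_z)² = 60 ℏ²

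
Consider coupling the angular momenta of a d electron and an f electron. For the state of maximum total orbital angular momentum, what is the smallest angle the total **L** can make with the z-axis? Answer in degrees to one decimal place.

θ_min ≈ 24.1°

The total orbital quantum number L ranges from |l₁ − l₂| to l₁ + l₂ in integer steps.
Allowed values: L = 1, 2, 3, 4, 5.
The maximum is L = 5, with |L_tot| = ℏ√(5·6) = √30 ℏ.
The minimum angle with z is arccos(5/√30) ≈ 24.1°.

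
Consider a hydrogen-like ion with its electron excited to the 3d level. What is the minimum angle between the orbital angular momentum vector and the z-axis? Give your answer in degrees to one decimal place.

The 3d level has l = 2.
|L| = √(l(l+1)) ℏ = √6 ℏ.
The smallest angle corresponds to the largest L_z, i.e. m_l = l = 2, giving L_z = 2ℏ.
cos θ_min = 2/√6, so θ_min ≈ 35.3°.

θ_min ≈ 35.3°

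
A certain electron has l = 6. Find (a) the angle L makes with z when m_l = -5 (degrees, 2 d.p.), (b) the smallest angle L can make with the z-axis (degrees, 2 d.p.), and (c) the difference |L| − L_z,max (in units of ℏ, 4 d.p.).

θ(m_l=-5) ≈ 140.49°; θ_min ≈ 22.21°; |L|−L_z,max ≈ 0.4807ℏ

For m_l = -5: cos θ = -5/√42, θ ≈ 140.49°.
cos θ_min = 6/√42, so θ_min ≈ 22.21°.
|L| − L_z,max = (√42 − 6)ℏ ≈ 0.4807ℏ.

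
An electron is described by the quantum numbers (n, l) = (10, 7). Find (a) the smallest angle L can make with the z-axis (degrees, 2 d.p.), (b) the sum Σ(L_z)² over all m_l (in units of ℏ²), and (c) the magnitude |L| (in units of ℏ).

cos θ_min = 7/√56, so θ_min ≈ 20.70°.
Σ m_l² = 280, so Σ(L_z)² = 280 ℏ².
|L| = ℏ√(7·8) = 2√14 ℏ ≈ 7.483ℏ.

θ_min ≈ 20.70°; Σ(L_z)² = 280 ℏ²; |L| = 2√14 ℏ ≈ 7.483ℏ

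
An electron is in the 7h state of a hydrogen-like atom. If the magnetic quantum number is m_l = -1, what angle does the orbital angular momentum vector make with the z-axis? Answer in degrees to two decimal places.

θ ≈ 100.52°

For 7h, l = 5.
|L| = ℏ√(l(l+1)) = √30 ℏ.
L_z = m_l ℏ = −1ℏ.
cos θ = L_z/|L| = -1/√30, so θ ≈ 100.52°.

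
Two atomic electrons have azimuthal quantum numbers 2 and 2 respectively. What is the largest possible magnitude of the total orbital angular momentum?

|L_tot|_max = 2√5 ℏ ≈ 4.472ℏ

The total orbital quantum number L ranges from |l₁ − l₂| to l₁ + l₂ in integer steps.
So L can be 0, 1, 2, 3, 4.
The largest magnitude corresponds to L = 4: |L_tot| = ℏ√(4·5) = 2√5 ℏ.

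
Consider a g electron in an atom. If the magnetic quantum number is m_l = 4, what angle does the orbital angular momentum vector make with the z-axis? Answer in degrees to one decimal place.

θ ≈ 26.6°

For a g orbital, l = 4.
|L| = √(l(l+1)) ℏ = 2√5 ℏ.
L_z = m_l ℏ = 4ℏ.
cos θ = L_z/|L| = 4/√20, so θ ≈ 26.6°.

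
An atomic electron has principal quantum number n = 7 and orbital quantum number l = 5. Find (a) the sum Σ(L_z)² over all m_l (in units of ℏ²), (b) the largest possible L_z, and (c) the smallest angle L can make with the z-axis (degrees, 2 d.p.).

Σ(L_z)² = 110 ℏ²; L_z,max = 5ℏ; θ_min ≈ 24.09°

Σ m_l² = 110, so Σ(L_z)² = 110 ℏ².
L_z,max = lℏ = 5ℏ.
cos θ_min = 5/√30, so θ_min ≈ 24.09°.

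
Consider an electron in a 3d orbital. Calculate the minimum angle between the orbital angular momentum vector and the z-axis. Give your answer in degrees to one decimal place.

For 3d, l = 2.
|L| = √(l(l+1)) ℏ = √6 ℏ.
The smallest angle corresponds to the largest L_z, i.e. m_l = l = 2, giving L_z = 2ℏ.
cos θ_min = 2/√6, so θ_min ≈ 35.3°.

θ_min ≈ 35.3°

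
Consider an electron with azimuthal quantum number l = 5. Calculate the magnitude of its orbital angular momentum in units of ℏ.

|L| = √30 ℏ ≈ 5.477ℏ

|L| = ℏ√(l(l+1)) = ℏ√(5·6) = √30 ℏ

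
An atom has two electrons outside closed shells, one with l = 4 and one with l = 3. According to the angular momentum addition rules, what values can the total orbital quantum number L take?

L = 1, 2, 3, 4, 5, 6, 7

The total orbital quantum number L ranges from |l₁ − l₂| to l₁ + l₂ in integer steps.
L ∈ {1, 2, 3, 4, 5, 6, 7}.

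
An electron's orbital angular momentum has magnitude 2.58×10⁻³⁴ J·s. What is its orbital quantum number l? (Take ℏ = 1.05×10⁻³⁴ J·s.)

l = 2

|L|/ℏ = (2.58×10⁻³⁴)/(1.05×10⁻³⁴) ≈ 2.457.
Set l(l+1) = 6.04; the integer solution is l = 2.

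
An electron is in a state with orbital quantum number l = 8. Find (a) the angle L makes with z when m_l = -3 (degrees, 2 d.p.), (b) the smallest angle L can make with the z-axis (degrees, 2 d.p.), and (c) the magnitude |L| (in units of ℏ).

For m_l = -3: cos θ = -3/√72, θ ≈ 110.70°.
cos θ_min = 8/√72, so θ_min ≈ 19.47°.
|L| = ℏ√(8·9) = 6√2 ℏ ≈ 8.485ℏ.

θ(m_l=-3) ≈ 110.70°; θ_min ≈ 19.47°; |L| = 6√2 ℏ ≈ 8.485ℏ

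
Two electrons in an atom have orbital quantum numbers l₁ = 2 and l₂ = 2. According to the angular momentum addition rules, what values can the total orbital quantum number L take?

L = 0, 1, 2, 3, 4

The total orbital quantum number L ranges from |l₁ − l₂| to l₁ + l₂ in integer steps.
So L can be 0, 1, 2, 3, 4.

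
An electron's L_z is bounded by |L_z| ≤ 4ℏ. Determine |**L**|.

Since max m_l = l, l = 4.
|L| = ℏ√(l(l+1)) = 2√5 ℏ.

|L| = 2√5 ℏ ≈ 4.472ℏ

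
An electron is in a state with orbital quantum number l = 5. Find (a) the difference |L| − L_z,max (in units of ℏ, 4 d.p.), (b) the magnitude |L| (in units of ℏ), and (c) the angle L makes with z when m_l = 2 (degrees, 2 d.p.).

|L|−L_z,max ≈ 0.4772ℏ; |L| = √30 ℏ ≈ 5.477ℏ; θ(m_l=2) ≈ 68.58°

|L| − L_z,max = (√30 − 5)ℏ ≈ 0.4772ℏ.
|L| = ℏ√(5·6) = √30 ℏ ≈ 5.477ℏ.
For m_l = 2: cos θ = 2/√30, θ ≈ 68.58°.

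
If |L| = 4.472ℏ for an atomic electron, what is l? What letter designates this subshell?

l = 4 (g orbital)

Since |L|² = l(l+1)ℏ², l(l+1) = 20.
l² + l − 20 = 0 ⇒ l = 4.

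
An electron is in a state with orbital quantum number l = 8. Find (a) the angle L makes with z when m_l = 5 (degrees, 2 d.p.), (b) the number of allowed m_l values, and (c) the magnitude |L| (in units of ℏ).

θ(m_l=5) ≈ 53.90°; 17 values; |L| = 6√2 ℏ ≈ 8.485ℏ

For m_l = 5: cos θ = 5/√72, θ ≈ 53.90°.
There are 2l+1 = 17 values of m_l.
|L| = ℏ√(8·9) = 6√2 ℏ ≈ 8.485ℏ.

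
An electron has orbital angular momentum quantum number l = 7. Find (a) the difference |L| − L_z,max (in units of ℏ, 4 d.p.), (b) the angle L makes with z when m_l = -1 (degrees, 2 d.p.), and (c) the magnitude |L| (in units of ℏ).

|L|−L_z,max ≈ 0.4833ℏ; θ(m_l=-1) ≈ 97.68°; |L| = 2√14 ℏ ≈ 7.483ℏ

|L| − L_z,max = (2√14 − 7)ℏ ≈ 0.4833ℏ.
For m_l = -1: cos θ = -1/√56, θ ≈ 97.68°.
|L| = ℏ√(7·8) = 2√14 ℏ ≈ 7.483ℏ.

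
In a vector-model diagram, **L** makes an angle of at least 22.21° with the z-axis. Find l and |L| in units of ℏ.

cos θ_min = l/√(l(l+1)) = √(l/(l+1)), so l/(l+1) = cos²(22.21°) = 0.8571.
l = cos²θ/sin²θ ≈ 6.
Then |L| = ℏ√(6·7) = √42 ℏ.

l = 6, |L| = √42 ℏ ≈ 6.481ℏ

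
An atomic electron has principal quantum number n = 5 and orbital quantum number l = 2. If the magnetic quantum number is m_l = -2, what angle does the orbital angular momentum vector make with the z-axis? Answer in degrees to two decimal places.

|L|² = l(l+1)ℏ² = 6ℏ², so |L| = √6 ℏ.
L_z = m_l ℏ = −2ℏ.
cos θ = L_z/|L| = -2/√6, so θ ≈ 144.74°.

θ ≈ 144.74°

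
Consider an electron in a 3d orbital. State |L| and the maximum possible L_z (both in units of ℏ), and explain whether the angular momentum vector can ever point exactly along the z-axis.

No: L_z,max = 2ℏ < |L| = √6 ℏ ≈ 2.449ℏ

3d means n = 3, l = 2.
|L| = √6 ℏ ≈ 2.4495ℏ, while L_z,max = lℏ = 2ℏ.
Since |L| > L_z,max, the vector can never point exactly along z; the closest it comes is θ_min = arccos(2/√6) ≈ 35.3°.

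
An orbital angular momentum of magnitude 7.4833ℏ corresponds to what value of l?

l = 7

|L| = ℏ√(l(l+1)), so l(l+1) = 56.
l² + l − 56 = 0 ⇒ l = 7.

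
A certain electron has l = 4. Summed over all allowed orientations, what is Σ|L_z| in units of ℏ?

The allowed m_l values are -4, -3, -2, -1, 0, 1, 2, 3, 4.
Σ|m_l| = 2(1+2+…+4) = 20.

Σ|L_z| = 20 ℏ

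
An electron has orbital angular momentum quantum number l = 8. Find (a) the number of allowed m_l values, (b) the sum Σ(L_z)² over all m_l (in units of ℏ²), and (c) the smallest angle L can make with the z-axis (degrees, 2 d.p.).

17 values; Σ(L_z)² = 408 ℏ²; θ_min ≈ 19.47°

There are 2l+1 = 17 values of m_l.
Σ m_l² = 408, so Σ(L_z)² = 408 ℏ².
cos θ_min = 8/√72, so θ_min ≈ 19.47°.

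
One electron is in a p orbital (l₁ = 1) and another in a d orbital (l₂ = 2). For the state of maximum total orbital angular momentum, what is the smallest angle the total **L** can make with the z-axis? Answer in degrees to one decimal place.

θ_min ≈ 30.0°

By the triangle rule, |l₁ − l₂| ≤ L ≤ l₁ + l₂.
So L can be 1, 2, 3.
The maximum is L = 3, with |L_tot| = ℏ√(3·4) = 2√3 ℏ.
The minimum angle with z is arccos(3/√12) ≈ 30.0°.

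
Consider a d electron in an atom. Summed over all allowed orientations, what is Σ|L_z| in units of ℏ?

For a d orbital, l = 2.
m_l ∈ {-2, -1, 0, 1, 2}.
Σ|m_l| = 2·2(2+1)/2 = 6.

Σ|L_z| = 6 ℏ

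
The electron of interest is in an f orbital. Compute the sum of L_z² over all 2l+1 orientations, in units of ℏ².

Σ(L_z)² = 28 ℏ²

An f state has l = 3.
The allowed m_l values are -3, -2, -1, 0, 1, 2, 3.
Σ m_l² = l(l+1)(2l+1)/3 = 3·4·7/3 = 28.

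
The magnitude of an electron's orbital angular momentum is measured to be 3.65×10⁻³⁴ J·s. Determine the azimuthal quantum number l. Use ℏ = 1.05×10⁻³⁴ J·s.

l = 3

In units of ℏ, |L| ≈ 3.476.
l(l+1) ≈ 3.476² ≈ 12.08, so l = 3.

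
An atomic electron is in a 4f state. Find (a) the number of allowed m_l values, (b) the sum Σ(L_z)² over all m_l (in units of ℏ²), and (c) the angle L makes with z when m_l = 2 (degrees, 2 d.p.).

4f means n = 4, l = 3.
There are 2l+1 = 7 values of m_l.
Σ m_l² = 28, so Σ(L_z)² = 28 ℏ².
For m_l = 2: cos θ = 2/√12, θ ≈ 54.74°.

7 values; Σ(L_z)² = 28 ℏ²; θ(m_l=2) ≈ 54.74°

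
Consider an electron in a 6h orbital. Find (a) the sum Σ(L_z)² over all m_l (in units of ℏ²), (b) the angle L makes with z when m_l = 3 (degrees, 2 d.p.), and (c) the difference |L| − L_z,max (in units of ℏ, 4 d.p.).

Σ(L_z)² = 110 ℏ²; θ(m_l=3) ≈ 56.79°; |L|−L_z,max ≈ 0.4772ℏ

6h means n = 6, l = 5.
Σ m_l² = 110, so Σ(L_z)² = 110 ℏ².
For m_l = 3: cos θ = 3/√30, θ ≈ 56.79°.
|L| − L_z,max = (√30 − 5)ℏ ≈ 0.4772ℏ.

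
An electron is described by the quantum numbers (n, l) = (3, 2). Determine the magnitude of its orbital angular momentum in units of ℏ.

|L| = √6 ℏ ≈ 2.449ℏ

|L| = ℏ√(l(l+1)) = ℏ√(2·3) = √6 ℏ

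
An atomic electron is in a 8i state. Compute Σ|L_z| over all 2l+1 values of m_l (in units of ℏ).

Σ|L_z| = 42 ℏ

For 8i, l = 6.
The allowed m_l values are -6, -5, -4, -3, -2, -1, 0, 1, 2, 3, 4, 5, 6.
Σ|m_l| = 2(1+2+…+6) = 42.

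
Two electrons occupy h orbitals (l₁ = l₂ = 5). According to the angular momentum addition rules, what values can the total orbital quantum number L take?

L = 0, 1, 2, 3, 4, 5, 6, 7, 8, 9, 10

By the triangle rule, |l₁ − l₂| ≤ L ≤ l₁ + l₂.
Allowed values: L = 0, 1, 2, 3, 4, 5, 6, 7, 8, 9, 10.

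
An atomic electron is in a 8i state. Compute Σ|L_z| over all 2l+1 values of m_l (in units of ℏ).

Σ|L_z| = 42 ℏ

8i means n = 8, l = 6.
The allowed m_l values are -6, -5, -4, -3, -2, -1, 0, 1, 2, 3, 4, 5, 6.
Σ|m_l| = l(l+1) = 42.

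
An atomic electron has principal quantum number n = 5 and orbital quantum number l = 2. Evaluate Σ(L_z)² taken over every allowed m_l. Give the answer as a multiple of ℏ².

The allowed m_l values are -2, -1, 0, 1, 2.
Summing m² from −2 to 2: Σ m_l² = 10.

Σ(L_z)² = 10 ℏ²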